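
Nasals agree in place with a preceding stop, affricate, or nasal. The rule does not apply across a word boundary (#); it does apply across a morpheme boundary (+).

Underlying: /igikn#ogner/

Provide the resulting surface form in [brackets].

/n/ after /k/ (velar) → [ŋ]
/n/ after /g/ (velar) → [ŋ]

[igikŋ#ogŋer]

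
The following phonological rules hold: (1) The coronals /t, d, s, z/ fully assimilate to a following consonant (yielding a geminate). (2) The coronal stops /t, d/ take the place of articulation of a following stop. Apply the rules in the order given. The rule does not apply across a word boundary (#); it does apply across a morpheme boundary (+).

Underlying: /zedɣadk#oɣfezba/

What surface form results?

[zeɣɣakk#oɣfebba]

Rule 1: /d/ before /ɣ/ → [ɣ] (total assimilation)
Rule 1: /d/ before /k/ → [k] (total assimilation)
Rule 1: /z/ before /b/ → [b] (total assimilation)
After rule 1: zeɣɣakk#oɣfebba
Rule 2: no segment meets the rule's conditions; no change.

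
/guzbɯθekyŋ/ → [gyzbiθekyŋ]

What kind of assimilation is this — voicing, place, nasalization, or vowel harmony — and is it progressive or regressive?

/u/→[y] /ɯ/→[i].
Vowels agree with the last vowel, so the harmony is regressive.

vowel harmony, regressive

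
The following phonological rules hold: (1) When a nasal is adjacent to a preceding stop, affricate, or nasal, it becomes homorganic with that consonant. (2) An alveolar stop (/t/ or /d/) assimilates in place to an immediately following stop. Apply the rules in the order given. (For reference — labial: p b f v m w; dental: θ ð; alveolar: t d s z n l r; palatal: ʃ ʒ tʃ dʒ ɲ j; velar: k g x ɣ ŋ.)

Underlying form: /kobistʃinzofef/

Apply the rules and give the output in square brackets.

Rule 1: no segment meets the rule's conditions; no change.
After rule 1: kobistʃinzofef
Rule 2: no segment meets the rule's conditions; no change.

[kobistʃinzofef]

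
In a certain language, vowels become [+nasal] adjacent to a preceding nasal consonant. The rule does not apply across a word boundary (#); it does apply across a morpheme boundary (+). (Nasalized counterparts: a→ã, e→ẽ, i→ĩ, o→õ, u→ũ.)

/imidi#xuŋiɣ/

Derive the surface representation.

[imĩdi#xuŋĩɣ]

/i/ after nasal /m/ → [ĩ]
/i/ after nasal /ŋ/ → [ĩ]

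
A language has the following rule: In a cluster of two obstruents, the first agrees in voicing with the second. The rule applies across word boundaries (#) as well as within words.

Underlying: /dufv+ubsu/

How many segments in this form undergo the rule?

2

/f/ before /v/ (voiced) → [v]
/b/ before /s/ (voiceless) → [p]
2 segments change.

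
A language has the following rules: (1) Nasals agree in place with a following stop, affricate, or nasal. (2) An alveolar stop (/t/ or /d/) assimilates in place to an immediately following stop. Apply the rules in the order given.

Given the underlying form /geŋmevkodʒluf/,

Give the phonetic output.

[gemmevkodʒluf]

Rule 1: /ŋ/ before /m/ (labial) → [m]
After rule 1: gemmevkodʒluf
Rule 2: no segment meets the rule's conditions; no change.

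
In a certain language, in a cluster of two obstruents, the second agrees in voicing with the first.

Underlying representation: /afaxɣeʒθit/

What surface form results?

[afaxxeʒðit]

/ɣ/ after /x/ (voiceless) → [x]
/θ/ after /ʒ/ (voiced) → [ð]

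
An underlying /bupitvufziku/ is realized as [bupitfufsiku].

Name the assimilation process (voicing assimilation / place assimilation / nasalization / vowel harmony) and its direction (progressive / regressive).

/v/→[f] /z/→[s].
Each target copies a feature from the preceding segment, so the direction is progressive.

voicing assimilation, progressive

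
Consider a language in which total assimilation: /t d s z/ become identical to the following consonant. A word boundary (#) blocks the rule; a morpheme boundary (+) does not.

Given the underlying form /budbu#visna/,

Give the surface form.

/d/ before /b/ → [b] (total assimilation)
/s/ before /n/ → [n] (total assimilation)

[bubbu#vinna]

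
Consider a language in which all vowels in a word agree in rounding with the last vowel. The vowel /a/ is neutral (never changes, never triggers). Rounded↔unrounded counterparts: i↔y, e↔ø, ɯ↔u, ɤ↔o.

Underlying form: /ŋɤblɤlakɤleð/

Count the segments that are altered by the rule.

No segment meets the rule's conditions.

0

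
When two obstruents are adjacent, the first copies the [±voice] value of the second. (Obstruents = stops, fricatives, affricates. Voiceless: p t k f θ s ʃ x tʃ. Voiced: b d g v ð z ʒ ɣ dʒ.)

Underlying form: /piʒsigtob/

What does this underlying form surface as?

[piʃsiktob]

/ʒ/ before /s/ (voiceless) → [ʃ]
/g/ before /t/ (voiceless) → [k]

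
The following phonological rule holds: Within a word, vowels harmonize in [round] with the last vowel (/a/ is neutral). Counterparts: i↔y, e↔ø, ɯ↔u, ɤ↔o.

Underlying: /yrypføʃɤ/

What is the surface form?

/y/ harmonizes with /ɤ/ ([-round]) → [i]
/y/ harmonizes with /ɤ/ ([-round]) → [i]
/ø/ harmonizes with /ɤ/ ([-round]) → [e]

[iripfeʃɤ]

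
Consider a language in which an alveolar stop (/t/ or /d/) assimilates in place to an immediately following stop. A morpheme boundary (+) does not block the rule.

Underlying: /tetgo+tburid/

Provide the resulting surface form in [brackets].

/t/ before /g/ (velar) → [k]
/t/ before /b/ (labial) → [p]

[tekgo+pburid]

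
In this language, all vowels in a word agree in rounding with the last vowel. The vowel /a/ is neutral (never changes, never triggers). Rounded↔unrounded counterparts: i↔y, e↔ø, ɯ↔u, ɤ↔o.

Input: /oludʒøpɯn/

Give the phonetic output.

[ɤlɯdʒepɯn]

/o/ harmonizes with /ɯ/ ([-round]) → [ɤ]
/u/ harmonizes with /ɯ/ ([-round]) → [ɯ]
/ø/ harmonizes with /ɯ/ ([-round]) → [e]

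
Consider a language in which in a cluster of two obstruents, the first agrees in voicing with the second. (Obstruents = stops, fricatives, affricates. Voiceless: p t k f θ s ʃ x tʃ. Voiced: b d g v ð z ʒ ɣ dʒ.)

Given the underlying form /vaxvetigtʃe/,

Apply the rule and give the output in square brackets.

[vaɣvetiktʃe]

/x/ before /v/ (voiced) → [ɣ]
/g/ before /tʃ/ (voiceless) → [k]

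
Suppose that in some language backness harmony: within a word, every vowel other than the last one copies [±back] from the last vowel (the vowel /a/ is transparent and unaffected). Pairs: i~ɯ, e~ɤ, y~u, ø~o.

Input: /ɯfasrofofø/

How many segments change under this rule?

3

/ɯ/ harmonizes with /ø/ ([-back]) → [i]
/o/ harmonizes with /ø/ ([-back]) → [ø]
/o/ harmonizes with /ø/ ([-back]) → [ø]
3 segments change.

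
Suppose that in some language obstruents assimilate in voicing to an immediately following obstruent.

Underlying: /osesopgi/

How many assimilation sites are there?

1

/p/ before /g/ (voiced) → [b]
1 segment changes.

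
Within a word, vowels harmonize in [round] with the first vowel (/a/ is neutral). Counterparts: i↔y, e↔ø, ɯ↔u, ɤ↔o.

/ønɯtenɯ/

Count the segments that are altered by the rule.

/ɯ/ harmonizes with /ø/ ([+round]) → [u]
/e/ harmonizes with /ø/ ([+round]) → [ø]
/ɯ/ harmonizes with /ø/ ([+round]) → [u]
3 segments change.

3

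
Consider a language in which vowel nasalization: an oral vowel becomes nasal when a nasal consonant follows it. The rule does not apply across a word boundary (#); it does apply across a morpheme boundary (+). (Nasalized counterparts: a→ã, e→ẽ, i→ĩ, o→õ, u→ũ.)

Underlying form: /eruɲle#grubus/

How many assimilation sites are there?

/u/ before nasal /ɲ/ → [ũ]
1 segment changes.

1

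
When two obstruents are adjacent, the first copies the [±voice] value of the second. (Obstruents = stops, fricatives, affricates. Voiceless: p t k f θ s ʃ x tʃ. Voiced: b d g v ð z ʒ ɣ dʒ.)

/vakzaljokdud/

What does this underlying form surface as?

[vagzaljogdud]

/k/ before /z/ (voiced) → [g]
/k/ before /d/ (voiced) → [g]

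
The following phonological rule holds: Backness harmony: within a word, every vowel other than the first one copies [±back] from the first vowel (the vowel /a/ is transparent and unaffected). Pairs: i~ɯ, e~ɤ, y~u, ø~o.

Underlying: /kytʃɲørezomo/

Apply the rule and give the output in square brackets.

[kytʃɲørezømø]

/o/ harmonizes with /y/ ([-back]) → [ø]
/o/ harmonizes with /y/ ([-back]) → [ø]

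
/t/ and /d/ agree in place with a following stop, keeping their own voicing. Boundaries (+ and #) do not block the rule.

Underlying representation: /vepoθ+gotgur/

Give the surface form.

/t/ before /g/ (velar) → [k]

[vepoθ+gokgur]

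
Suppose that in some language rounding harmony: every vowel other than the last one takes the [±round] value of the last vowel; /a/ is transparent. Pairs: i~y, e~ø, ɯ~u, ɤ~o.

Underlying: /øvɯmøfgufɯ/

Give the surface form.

/ø/ harmonizes with /ɯ/ ([-round]) → [e]
/ø/ harmonizes with /ɯ/ ([-round]) → [e]
/u/ harmonizes with /ɯ/ ([-round]) → [ɯ]

[evɯmefgɯfɯ]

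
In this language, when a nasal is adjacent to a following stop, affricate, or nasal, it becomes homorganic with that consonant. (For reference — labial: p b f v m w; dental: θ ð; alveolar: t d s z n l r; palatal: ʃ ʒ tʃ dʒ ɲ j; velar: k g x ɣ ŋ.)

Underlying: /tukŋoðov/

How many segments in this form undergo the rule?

0

No segment meets the rule's conditions.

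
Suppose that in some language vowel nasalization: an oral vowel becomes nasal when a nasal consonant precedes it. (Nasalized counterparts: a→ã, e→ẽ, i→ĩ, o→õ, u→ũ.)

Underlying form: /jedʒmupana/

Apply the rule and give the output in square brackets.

/u/ after nasal /m/ → [ũ]
/a/ after nasal /n/ → [ã]

[jedʒmũpanã]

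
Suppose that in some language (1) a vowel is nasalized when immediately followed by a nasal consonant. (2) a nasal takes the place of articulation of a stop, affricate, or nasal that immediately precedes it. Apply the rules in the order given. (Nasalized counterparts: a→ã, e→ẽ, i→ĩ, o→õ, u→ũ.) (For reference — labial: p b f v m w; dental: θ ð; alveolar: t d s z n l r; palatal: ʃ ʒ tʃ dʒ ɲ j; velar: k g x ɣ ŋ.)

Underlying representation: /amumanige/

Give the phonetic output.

[ãmũmãnige]

Rule 1: /a/ before nasal /m/ → [ã]
Rule 1: /u/ before nasal /m/ → [ũ]
Rule 1: /a/ before nasal /n/ → [ã]
After rule 1: ãmũmãnige
Rule 2: no segment meets the rule's conditions; no change.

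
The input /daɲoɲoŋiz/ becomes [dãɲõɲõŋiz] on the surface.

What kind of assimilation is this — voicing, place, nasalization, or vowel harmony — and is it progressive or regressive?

nasalization, regressive

/a/→[ã] /o/→[õ] /o/→[õ].
Each target copies a feature from the following segment, so the direction is regressive.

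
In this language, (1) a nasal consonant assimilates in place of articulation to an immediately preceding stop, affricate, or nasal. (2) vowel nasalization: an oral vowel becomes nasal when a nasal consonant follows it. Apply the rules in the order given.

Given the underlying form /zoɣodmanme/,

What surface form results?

Rule 1: /m/ after /d/ (alveolar) → [n]
Rule 1: /m/ after /n/ (alveolar) → [n]
After rule 1: zoɣodnanne
Rule 2: /a/ before nasal /n/ → [ã]

[zoɣodnãnne]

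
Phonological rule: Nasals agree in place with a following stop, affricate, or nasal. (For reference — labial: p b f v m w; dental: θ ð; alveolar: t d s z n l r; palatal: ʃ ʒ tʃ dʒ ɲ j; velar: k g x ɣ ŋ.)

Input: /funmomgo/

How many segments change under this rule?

/n/ before /m/ (labial) → [m]
/m/ before /g/ (velar) → [ŋ]
2 segments change.

2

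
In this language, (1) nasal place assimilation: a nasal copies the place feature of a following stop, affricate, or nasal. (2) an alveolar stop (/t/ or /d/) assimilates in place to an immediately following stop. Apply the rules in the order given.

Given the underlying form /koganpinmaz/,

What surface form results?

[kogampimmaz]

Rule 1: /n/ before /p/ (labial) → [m]
Rule 1: /n/ before /m/ (labial) → [m]
After rule 1: kogampimmaz
Rule 2: no segment meets the rule's conditions; no change.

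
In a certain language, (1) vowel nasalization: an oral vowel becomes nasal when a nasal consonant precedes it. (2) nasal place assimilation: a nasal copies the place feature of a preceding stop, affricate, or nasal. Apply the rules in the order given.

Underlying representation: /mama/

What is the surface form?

[mãmã]

Rule 1: /a/ after nasal /m/ → [ã]
Rule 1: /a/ after nasal /m/ → [ã]
After rule 1: mãmã
Rule 2: no segment meets the rule's conditions; no change.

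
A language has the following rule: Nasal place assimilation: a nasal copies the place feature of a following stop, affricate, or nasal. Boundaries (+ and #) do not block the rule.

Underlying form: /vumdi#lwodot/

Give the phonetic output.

[vundi#lwodot]

/m/ before /d/ (alveolar) → [n]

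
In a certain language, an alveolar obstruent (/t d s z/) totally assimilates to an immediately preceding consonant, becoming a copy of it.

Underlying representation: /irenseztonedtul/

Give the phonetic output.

[irennezzoneddul]

/s/ after /n/ → [n] (total assimilation)
/t/ after /z/ → [z] (total assimilation)
/t/ after /d/ → [d] (total assimilation)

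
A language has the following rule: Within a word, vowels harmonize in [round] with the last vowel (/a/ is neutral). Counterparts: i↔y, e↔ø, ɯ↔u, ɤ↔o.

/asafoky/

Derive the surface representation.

no segment meets the rule's conditions; no change.

[asafoky]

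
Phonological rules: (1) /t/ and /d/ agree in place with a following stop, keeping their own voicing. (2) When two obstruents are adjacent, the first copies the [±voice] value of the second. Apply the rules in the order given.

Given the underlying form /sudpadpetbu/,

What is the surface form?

Rule 1: /d/ before /p/ (labial) → [b]
Rule 1: /d/ before /p/ (labial) → [b]
Rule 1: /t/ before /b/ (labial) → [p]
After rule 1: subpabpepbu
Rule 2: /b/ before /p/ (voiceless) → [p]
Rule 2: /b/ before /p/ (voiceless) → [p]
Rule 2: /p/ before /b/ (voiced) → [b]

[suppappebbu]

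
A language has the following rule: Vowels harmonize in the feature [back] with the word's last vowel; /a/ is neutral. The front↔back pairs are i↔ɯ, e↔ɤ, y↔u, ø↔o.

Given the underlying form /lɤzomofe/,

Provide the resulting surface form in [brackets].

[lezømøfe]

/ɤ/ harmonizes with /e/ ([-back]) → [e]
/o/ harmonizes with /e/ ([-back]) → [ø]
/o/ harmonizes with /e/ ([-back]) → [ø]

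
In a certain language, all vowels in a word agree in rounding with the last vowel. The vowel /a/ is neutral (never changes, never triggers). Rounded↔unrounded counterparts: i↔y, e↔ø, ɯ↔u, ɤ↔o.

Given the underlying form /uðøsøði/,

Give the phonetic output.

/u/ harmonizes with /i/ ([-round]) → [ɯ]
/ø/ harmonizes with /i/ ([-round]) → [e]
/ø/ harmonizes with /i/ ([-round]) → [e]

[ɯðeseði]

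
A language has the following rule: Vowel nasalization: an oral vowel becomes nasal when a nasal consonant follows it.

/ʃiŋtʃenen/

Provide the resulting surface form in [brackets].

[ʃĩŋtʃẽnẽn]

/i/ before nasal /ŋ/ → [ĩ]
/e/ before nasal /n/ → [ẽ]
/e/ before nasal /n/ → [ẽ]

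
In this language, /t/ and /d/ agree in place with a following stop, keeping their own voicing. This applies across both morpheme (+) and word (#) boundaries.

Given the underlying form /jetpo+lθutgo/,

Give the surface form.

/t/ before /p/ (labial) → [p]
/t/ before /g/ (velar) → [k]

[jeppo+lθukgo]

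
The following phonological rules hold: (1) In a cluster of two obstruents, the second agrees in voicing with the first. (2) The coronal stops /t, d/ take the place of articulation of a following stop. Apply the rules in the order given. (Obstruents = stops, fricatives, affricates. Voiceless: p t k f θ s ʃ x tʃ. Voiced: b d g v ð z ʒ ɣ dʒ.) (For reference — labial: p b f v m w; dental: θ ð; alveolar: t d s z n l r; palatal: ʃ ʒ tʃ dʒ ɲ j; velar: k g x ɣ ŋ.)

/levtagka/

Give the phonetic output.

[levdagga]

Rule 1: /t/ after /v/ (voiced) → [d]
Rule 1: /k/ after /g/ (voiced) → [g]
After rule 1: levdagga
Rule 2: no segment meets the rule's conditions; no change.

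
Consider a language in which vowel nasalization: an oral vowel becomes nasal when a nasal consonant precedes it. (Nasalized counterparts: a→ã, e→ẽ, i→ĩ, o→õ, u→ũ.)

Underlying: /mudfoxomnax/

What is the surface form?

[mũdfoxomnãx]

/u/ after nasal /m/ → [ũ]
/a/ after nasal /n/ → [ã]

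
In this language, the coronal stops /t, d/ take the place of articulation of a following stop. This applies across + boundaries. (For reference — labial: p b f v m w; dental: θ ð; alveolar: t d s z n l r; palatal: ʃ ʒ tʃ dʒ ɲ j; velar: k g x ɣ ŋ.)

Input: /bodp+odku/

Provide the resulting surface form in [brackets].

[bobp+ogku]

/d/ before /p/ (labial) → [b]
/d/ before /k/ (velar) → [g]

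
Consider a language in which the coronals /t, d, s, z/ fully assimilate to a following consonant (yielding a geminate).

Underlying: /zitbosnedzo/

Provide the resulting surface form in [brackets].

[zibbonnezzo]

/t/ before /b/ → [b] (total assimilation)
/s/ before /n/ → [n] (total assimilation)
/d/ before /z/ → [z] (total assimilation)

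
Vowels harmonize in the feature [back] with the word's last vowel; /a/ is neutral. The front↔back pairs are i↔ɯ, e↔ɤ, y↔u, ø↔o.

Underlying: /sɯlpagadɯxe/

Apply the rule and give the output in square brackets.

[silpagadixe]

/ɯ/ harmonizes with /e/ ([-back]) → [i]
/ɯ/ harmonizes with /e/ ([-back]) → [i]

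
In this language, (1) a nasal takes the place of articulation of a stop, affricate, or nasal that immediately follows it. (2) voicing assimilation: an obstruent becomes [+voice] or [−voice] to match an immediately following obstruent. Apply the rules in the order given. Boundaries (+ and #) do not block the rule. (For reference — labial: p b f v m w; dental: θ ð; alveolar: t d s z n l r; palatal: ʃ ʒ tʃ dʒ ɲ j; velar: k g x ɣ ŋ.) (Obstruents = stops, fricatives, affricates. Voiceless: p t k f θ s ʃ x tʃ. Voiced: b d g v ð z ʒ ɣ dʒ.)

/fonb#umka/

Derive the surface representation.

[fomb#uŋka]

Rule 1: /n/ before /b/ (labial) → [m]
Rule 1: /m/ before /k/ (velar) → [ŋ]
After rule 1: fomb#uŋka
Rule 2: no segment meets the rule's conditions; no change.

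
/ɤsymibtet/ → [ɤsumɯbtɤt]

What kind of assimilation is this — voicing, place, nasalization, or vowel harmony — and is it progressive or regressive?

/y/→[u] /i/→[ɯ] /e/→[ɤ].
Vowels agree with the first vowel, so the harmony is progressive.

vowel harmony, progressive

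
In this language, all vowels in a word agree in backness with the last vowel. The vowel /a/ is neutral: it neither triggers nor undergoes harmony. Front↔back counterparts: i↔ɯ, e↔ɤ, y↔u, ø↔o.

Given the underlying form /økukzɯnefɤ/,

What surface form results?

/ø/ harmonizes with /ɤ/ ([+back]) → [o]
/e/ harmonizes with /ɤ/ ([+back]) → [ɤ]

[okukzɯnɤfɤ]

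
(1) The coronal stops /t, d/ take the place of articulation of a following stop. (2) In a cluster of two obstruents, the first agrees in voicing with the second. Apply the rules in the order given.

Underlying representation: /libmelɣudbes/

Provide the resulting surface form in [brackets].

Rule 1: /d/ before /b/ (labial) → [b]
After rule 1: libmelɣubbes
Rule 2: no segment meets the rule's conditions; no change.

[libmelɣubbes]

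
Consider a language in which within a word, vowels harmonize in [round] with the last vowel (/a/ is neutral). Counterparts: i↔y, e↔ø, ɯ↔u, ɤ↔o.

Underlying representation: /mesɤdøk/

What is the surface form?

/e/ harmonizes with /ø/ ([+round]) → [ø]
/ɤ/ harmonizes with /ø/ ([+round]) → [o]

[møsodøk]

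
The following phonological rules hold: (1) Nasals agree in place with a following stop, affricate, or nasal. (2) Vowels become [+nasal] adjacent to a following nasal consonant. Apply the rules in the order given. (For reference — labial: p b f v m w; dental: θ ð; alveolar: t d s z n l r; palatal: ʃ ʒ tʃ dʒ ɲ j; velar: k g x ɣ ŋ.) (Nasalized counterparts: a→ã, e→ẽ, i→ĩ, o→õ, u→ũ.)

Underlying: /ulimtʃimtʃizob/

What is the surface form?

Rule 1: /m/ before /tʃ/ (palatal) → [ɲ]
Rule 1: /m/ before /tʃ/ (palatal) → [ɲ]
After rule 1: uliɲtʃiɲtʃizob
Rule 2: /i/ before nasal /ɲ/ → [ĩ]
Rule 2: /i/ before nasal /ɲ/ → [ĩ]

[ulĩɲtʃĩɲtʃizob]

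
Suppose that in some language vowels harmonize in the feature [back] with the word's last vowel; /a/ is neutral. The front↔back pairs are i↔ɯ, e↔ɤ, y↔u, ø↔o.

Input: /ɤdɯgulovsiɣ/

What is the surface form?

/ɤ/ harmonizes with /i/ ([-back]) → [e]
/ɯ/ harmonizes with /i/ ([-back]) → [i]
/u/ harmonizes with /i/ ([-back]) → [y]
/o/ harmonizes with /i/ ([-back]) → [ø]

[edigyløvsiɣ]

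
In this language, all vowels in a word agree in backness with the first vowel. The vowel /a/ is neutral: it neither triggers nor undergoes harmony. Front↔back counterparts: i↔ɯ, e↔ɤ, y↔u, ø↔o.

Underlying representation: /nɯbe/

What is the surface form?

[nɯbɤ]

/e/ harmonizes with /ɯ/ ([+back]) → [ɤ]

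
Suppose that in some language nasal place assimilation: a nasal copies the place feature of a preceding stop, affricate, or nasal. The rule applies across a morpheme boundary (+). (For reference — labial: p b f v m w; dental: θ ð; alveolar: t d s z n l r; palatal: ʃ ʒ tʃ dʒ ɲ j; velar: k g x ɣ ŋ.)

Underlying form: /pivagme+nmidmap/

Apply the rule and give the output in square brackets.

/m/ after /g/ (velar) → [ŋ]
/m/ after /n/ (alveolar) → [n]
/m/ after /d/ (alveolar) → [n]

[pivagŋe+nnidnap]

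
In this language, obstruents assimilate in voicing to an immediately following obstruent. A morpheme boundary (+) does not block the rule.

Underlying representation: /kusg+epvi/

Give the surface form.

[kuzg+ebvi]

/s/ before /g/ (voiced) → [z]
/p/ before /v/ (voiced) → [b]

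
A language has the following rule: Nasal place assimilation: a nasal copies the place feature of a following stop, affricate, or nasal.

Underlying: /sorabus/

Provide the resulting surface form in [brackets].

[sorabus]

no segment meets the rule's conditions; no change.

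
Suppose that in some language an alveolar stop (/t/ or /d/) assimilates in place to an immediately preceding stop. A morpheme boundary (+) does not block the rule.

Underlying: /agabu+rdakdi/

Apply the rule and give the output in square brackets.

[agabu+rdakgi]

/d/ after /k/ (velar) → [g]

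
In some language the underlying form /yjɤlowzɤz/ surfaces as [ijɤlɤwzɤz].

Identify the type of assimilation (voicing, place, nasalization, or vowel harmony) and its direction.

/y/→[i] /o/→[ɤ].
Vowels agree with the last vowel, so the harmony is regressive.

vowel harmony, regressive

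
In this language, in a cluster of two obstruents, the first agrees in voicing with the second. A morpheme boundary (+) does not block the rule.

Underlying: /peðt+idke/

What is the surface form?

/ð/ before /t/ (voiceless) → [θ]
/d/ before /k/ (voiceless) → [t]

[peθt+itke]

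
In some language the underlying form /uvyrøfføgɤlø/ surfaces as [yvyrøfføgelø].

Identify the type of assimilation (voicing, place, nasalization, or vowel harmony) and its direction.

/u/→[y] /ɤ/→[e].
Vowels agree with the last vowel, so the harmony is regressive.

vowel harmony, regressive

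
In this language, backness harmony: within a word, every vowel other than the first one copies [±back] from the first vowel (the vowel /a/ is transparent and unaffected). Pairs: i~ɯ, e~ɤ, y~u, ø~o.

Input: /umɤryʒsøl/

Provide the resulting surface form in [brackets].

/y/ harmonizes with /u/ ([+back]) → [u]
/ø/ harmonizes with /u/ ([+back]) → [o]

[umɤruʒsol]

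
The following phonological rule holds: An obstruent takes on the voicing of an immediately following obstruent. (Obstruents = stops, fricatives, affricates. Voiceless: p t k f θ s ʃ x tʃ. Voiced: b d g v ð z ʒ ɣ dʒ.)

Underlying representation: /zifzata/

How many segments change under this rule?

/f/ before /z/ (voiced) → [v]
1 segment changes.

1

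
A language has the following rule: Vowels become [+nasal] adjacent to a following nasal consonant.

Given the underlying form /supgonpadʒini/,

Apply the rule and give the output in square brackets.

/o/ before nasal /n/ → [õ]
/i/ before nasal /n/ → [ĩ]

[supgõnpadʒĩni]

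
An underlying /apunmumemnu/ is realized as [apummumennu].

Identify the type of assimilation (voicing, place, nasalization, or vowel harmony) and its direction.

place assimilation, regressive

/n/→[m] /m/→[n].
Each target copies a feature from the following segment, so the direction is regressive.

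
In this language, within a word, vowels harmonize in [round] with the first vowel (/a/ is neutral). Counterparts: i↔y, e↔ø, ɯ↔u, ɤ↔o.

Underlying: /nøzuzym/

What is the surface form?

[nøzuzym]

no segment meets the rule's conditions; no change.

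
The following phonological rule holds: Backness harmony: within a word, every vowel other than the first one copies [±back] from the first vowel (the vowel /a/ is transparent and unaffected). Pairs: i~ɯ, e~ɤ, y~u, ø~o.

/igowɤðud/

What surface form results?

[igøweðyd]

/o/ harmonizes with /i/ ([-back]) → [ø]
/ɤ/ harmonizes with /i/ ([-back]) → [e]
/u/ harmonizes with /i/ ([-back]) → [y]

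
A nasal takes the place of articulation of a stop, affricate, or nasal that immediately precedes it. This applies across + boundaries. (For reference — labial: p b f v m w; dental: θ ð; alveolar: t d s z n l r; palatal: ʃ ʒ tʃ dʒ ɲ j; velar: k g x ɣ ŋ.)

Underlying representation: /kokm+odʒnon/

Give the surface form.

/m/ after /k/ (velar) → [ŋ]
/n/ after /dʒ/ (palatal) → [ɲ]

[kokŋ+odʒɲon]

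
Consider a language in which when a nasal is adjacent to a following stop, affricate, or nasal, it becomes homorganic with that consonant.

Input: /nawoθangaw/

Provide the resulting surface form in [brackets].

[nawoθaŋgaw]

/n/ before /g/ (velar) → [ŋ]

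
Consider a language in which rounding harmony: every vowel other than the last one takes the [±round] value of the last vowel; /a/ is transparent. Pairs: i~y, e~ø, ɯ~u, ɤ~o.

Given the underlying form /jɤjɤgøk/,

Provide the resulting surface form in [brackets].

/ɤ/ harmonizes with /ø/ ([+round]) → [o]
/ɤ/ harmonizes with /ø/ ([+round]) → [o]

[jojogøk]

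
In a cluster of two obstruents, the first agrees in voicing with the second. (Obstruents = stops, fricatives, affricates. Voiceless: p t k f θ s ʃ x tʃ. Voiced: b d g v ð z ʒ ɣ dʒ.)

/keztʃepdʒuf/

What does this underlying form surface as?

[kestʃebdʒuf]

/z/ before /tʃ/ (voiceless) → [s]
/p/ before /dʒ/ (voiced) → [b]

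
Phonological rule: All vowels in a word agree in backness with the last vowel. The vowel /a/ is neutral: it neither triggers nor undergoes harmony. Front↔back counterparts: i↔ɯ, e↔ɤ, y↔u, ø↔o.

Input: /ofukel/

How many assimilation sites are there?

/o/ harmonizes with /e/ ([-back]) → [ø]
/u/ harmonizes with /e/ ([-back]) → [y]
2 segments change.

2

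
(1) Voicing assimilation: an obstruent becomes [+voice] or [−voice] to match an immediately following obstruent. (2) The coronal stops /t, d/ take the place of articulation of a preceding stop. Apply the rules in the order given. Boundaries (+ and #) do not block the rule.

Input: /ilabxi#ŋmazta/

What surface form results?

Rule 1: /b/ before /x/ (voiceless) → [p]
Rule 1: /z/ before /t/ (voiceless) → [s]
After rule 1: ilapxi#ŋmasta
Rule 2: no segment meets the rule's conditions; no change.

[ilapxi#ŋmasta]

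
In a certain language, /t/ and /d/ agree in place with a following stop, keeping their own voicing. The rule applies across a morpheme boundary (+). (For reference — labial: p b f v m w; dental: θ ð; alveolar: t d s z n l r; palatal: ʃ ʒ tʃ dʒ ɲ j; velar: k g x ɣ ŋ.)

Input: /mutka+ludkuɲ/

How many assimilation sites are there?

2

/t/ before /k/ (velar) → [k]
/d/ before /k/ (velar) → [g]
2 segments change.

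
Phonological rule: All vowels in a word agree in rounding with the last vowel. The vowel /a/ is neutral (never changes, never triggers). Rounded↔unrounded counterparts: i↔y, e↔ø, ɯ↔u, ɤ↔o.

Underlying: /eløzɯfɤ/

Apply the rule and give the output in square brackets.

/ø/ harmonizes with /ɤ/ ([-round]) → [e]

[elezɯfɤ]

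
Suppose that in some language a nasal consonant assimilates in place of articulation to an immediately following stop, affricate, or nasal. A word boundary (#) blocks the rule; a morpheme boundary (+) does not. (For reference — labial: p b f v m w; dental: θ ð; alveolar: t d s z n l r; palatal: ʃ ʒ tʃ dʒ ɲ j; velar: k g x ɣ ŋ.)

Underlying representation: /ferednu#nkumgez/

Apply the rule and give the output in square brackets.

[ferednu#ŋkuŋgez]

/n/ before /k/ (velar) → [ŋ]
/m/ before /g/ (velar) → [ŋ]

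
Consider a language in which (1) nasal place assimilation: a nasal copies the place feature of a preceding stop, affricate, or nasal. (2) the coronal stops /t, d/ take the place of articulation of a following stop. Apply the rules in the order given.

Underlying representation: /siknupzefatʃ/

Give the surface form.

Rule 1: /n/ after /k/ (velar) → [ŋ]
After rule 1: sikŋupzefatʃ
Rule 2: no segment meets the rule's conditions; no change.

[sikŋupzefatʃ]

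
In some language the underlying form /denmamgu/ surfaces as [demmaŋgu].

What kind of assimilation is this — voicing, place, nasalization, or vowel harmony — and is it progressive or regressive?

/n/→[m] /m/→[ŋ].
Each target copies a feature from the following segment, so the direction is regressive.

place assimilation, regressive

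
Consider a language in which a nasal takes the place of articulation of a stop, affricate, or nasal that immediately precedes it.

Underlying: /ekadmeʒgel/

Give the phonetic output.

/m/ after /d/ (alveolar) → [n]

[ekadneʒgel]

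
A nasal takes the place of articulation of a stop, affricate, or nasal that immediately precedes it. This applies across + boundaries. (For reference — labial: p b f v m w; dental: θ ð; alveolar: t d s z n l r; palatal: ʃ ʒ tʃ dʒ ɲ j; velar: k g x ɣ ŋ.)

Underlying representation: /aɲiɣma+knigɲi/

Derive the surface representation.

[aɲiɣma+kŋigŋi]

/n/ after /k/ (velar) → [ŋ]
/ɲ/ after /g/ (velar) → [ŋ]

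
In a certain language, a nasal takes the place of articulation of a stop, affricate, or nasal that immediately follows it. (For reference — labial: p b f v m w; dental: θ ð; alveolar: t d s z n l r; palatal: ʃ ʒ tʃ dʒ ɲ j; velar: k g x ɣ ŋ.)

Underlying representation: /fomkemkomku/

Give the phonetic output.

/m/ before /k/ (velar) → [ŋ]
/m/ before /k/ (velar) → [ŋ]
/m/ before /k/ (velar) → [ŋ]

[foŋkeŋkoŋku]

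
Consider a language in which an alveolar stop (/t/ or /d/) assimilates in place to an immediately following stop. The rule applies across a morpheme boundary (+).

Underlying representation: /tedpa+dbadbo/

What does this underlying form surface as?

/d/ before /p/ (labial) → [b]
/d/ before /b/ (labial) → [b]
/d/ before /b/ (labial) → [b]

[tebpa+bbabbo]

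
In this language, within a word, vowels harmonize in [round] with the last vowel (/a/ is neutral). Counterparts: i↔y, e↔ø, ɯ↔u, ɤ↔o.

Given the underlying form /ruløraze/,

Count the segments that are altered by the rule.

2

/u/ harmonizes with /e/ ([-round]) → [ɯ]
/ø/ harmonizes with /e/ ([-round]) → [e]
2 segments change.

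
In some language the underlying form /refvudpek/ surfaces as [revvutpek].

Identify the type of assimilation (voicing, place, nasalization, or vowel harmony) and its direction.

/f/→[v] /d/→[t].
Each target copies a feature from the following segment, so the direction is regressive.

voicing assimilation, regressive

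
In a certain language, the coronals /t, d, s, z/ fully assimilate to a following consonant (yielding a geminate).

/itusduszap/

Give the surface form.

[itudduzzap]

/s/ before /d/ → [d] (total assimilation)
/s/ before /z/ → [z] (total assimilation)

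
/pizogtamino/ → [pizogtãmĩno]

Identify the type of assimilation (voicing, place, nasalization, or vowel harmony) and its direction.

/a/→[ã] /i/→[ĩ].
Each target copies a feature from the following segment, so the direction is regressive.

nasalization, regressive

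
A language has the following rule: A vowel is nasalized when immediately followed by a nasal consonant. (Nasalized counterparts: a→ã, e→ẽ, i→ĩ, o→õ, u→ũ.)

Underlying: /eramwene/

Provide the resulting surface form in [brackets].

[erãmwẽne]

/a/ before nasal /m/ → [ã]
/e/ before nasal /n/ → [ẽ]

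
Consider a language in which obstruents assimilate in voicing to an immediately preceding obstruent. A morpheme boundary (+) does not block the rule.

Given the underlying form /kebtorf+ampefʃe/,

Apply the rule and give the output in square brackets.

/t/ after /b/ (voiced) → [d]

[kebdorf+ampefʃe]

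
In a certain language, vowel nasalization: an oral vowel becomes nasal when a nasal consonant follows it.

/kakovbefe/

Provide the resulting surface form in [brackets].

no segment meets the rule's conditions; no change.

[kakovbefe]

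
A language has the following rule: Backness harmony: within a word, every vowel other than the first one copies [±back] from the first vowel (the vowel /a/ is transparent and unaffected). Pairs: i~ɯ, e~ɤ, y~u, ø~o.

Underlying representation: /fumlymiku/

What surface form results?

/y/ harmonizes with /u/ ([+back]) → [u]
/i/ harmonizes with /u/ ([+back]) → [ɯ]

[fumlumɯku]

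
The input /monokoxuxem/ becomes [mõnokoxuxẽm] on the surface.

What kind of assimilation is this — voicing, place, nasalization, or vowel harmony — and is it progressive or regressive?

nasalization, regressive

/o/→[õ] /e/→[ẽ].
Each target copies a feature from the following segment, so the direction is regressive.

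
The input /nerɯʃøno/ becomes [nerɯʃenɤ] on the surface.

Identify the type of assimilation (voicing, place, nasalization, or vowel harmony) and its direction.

vowel harmony, progressive

/ø/→[e] /o/→[ɤ].
Vowels agree with the first vowel, so the harmony is progressive.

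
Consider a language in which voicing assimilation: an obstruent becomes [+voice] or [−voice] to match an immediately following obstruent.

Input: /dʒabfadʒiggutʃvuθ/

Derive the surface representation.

/b/ before /f/ (voiceless) → [p]
/tʃ/ before /v/ (voiced) → [dʒ]

[dʒapfadʒiggudʒvuθ]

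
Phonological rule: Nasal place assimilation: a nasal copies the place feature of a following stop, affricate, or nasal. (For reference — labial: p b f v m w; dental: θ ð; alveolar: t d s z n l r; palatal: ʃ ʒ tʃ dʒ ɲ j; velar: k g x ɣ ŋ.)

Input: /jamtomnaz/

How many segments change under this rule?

2

/m/ before /t/ (alveolar) → [n]
/m/ before /n/ (alveolar) → [n]
2 segments change.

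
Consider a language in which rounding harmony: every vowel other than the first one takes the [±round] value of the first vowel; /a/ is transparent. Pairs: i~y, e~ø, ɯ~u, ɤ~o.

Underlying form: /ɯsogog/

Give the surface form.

/o/ harmonizes with /ɯ/ ([-round]) → [ɤ]
/o/ harmonizes with /ɯ/ ([-round]) → [ɤ]

[ɯsɤgɤg]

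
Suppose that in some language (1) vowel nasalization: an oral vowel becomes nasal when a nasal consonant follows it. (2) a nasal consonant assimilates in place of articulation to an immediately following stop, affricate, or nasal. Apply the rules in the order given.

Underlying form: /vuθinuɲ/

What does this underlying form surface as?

Rule 1: /i/ before nasal /n/ → [ĩ]
Rule 1: /u/ before nasal /ɲ/ → [ũ]
After rule 1: vuθĩnũɲ
Rule 2: no segment meets the rule's conditions; no change.

[vuθĩnũɲ]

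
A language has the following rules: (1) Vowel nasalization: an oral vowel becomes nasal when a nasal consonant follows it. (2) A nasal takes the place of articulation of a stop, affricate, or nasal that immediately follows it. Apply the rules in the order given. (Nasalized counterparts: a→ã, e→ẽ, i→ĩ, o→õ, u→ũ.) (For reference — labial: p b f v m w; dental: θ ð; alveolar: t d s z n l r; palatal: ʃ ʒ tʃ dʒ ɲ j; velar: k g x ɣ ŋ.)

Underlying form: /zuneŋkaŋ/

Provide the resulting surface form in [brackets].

Rule 1: /u/ before nasal /n/ → [ũ]
Rule 1: /e/ before nasal /ŋ/ → [ẽ]
Rule 1: /a/ before nasal /ŋ/ → [ã]
After rule 1: zũnẽŋkãŋ
Rule 2: no segment meets the rule's conditions; no change.

[zũnẽŋkãŋ]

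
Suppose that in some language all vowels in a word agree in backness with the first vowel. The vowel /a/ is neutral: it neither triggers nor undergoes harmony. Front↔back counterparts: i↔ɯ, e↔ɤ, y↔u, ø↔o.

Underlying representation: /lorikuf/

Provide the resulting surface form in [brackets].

[lorɯkuf]

/i/ harmonizes with /o/ ([+back]) → [ɯ]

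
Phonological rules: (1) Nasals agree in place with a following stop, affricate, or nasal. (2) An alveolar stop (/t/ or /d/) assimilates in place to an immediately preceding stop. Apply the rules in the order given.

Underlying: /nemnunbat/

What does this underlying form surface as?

Rule 1: /m/ before /n/ (alveolar) → [n]
Rule 1: /n/ before /b/ (labial) → [m]
After rule 1: nennumbat
Rule 2: no segment meets the rule's conditions; no change.

[nennumbat]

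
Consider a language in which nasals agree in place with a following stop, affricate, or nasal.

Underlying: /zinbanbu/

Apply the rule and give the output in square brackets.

/n/ before /b/ (labial) → [m]
/n/ before /b/ (labial) → [m]

[zimbambu]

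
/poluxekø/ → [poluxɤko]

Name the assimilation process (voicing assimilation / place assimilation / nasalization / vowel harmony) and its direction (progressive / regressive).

/e/→[ɤ] /ø/→[o].
Vowels agree with the first vowel, so the harmony is progressive.

vowel harmony, progressive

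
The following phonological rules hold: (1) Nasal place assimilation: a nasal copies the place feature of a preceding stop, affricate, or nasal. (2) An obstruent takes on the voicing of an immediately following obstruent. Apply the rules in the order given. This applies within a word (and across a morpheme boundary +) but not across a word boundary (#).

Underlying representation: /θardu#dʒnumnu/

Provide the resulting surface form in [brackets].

Rule 1: /n/ after /dʒ/ (palatal) → [ɲ]
Rule 1: /n/ after /m/ (labial) → [m]
After rule 1: θardu#dʒɲummu
Rule 2: no segment meets the rule's conditions; no change.

[θardu#dʒɲummu]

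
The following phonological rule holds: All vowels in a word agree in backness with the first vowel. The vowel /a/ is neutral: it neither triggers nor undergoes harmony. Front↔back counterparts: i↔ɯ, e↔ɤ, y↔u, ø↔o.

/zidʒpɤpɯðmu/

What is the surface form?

[zidʒpepiðmy]

/ɤ/ harmonizes with /i/ ([-back]) → [e]
/ɯ/ harmonizes with /i/ ([-back]) → [i]
/u/ harmonizes with /i/ ([-back]) → [y]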